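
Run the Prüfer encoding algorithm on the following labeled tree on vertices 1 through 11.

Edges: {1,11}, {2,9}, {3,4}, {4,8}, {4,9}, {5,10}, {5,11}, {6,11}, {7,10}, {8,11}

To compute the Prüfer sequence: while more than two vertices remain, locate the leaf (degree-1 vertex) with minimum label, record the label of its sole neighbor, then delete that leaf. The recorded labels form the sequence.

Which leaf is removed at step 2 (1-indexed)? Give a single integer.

Answer: 2

Derivation:
Step 1: current leaves = {1,2,3,6,7}. Remove leaf 1 (neighbor: 11).
Step 2: current leaves = {2,3,6,7}. Remove leaf 2 (neighbor: 9).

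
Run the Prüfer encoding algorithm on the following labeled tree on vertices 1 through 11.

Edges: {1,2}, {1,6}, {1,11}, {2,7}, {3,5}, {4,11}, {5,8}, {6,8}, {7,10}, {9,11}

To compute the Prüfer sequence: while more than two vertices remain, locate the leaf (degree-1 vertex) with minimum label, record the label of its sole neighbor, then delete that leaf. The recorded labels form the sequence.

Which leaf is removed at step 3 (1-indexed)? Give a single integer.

Answer: 5

Derivation:
Step 1: current leaves = {3,4,9,10}. Remove leaf 3 (neighbor: 5).
Step 2: current leaves = {4,5,9,10}. Remove leaf 4 (neighbor: 11).
Step 3: current leaves = {5,9,10}. Remove leaf 5 (neighbor: 8).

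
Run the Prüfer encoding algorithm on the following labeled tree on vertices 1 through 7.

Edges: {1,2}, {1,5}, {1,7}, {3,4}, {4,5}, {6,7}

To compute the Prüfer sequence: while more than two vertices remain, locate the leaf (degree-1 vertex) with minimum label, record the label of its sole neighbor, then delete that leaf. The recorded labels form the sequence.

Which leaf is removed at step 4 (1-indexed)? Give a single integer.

Answer: 5

Derivation:
Step 1: current leaves = {2,3,6}. Remove leaf 2 (neighbor: 1).
Step 2: current leaves = {3,6}. Remove leaf 3 (neighbor: 4).
Step 3: current leaves = {4,6}. Remove leaf 4 (neighbor: 5).
Step 4: current leaves = {5,6}. Remove leaf 5 (neighbor: 1).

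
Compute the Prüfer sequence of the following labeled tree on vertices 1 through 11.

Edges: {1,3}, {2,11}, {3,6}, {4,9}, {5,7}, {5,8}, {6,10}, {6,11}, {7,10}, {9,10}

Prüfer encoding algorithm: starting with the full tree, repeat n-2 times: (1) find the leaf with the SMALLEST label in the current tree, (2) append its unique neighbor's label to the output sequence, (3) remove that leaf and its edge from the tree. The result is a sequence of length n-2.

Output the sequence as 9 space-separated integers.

Step 1: leaves = {1,2,4,8}. Remove smallest leaf 1, emit neighbor 3.
Step 2: leaves = {2,3,4,8}. Remove smallest leaf 2, emit neighbor 11.
Step 3: leaves = {3,4,8,11}. Remove smallest leaf 3, emit neighbor 6.
Step 4: leaves = {4,8,11}. Remove smallest leaf 4, emit neighbor 9.
Step 5: leaves = {8,9,11}. Remove smallest leaf 8, emit neighbor 5.
Step 6: leaves = {5,9,11}. Remove smallest leaf 5, emit neighbor 7.
Step 7: leaves = {7,9,11}. Remove smallest leaf 7, emit neighbor 10.
Step 8: leaves = {9,11}. Remove smallest leaf 9, emit neighbor 10.
Step 9: leaves = {10,11}. Remove smallest leaf 10, emit neighbor 6.
Done: 2 vertices remain (6, 11). Sequence = [3 11 6 9 5 7 10 10 6]

Answer: 3 11 6 9 5 7 10 10 6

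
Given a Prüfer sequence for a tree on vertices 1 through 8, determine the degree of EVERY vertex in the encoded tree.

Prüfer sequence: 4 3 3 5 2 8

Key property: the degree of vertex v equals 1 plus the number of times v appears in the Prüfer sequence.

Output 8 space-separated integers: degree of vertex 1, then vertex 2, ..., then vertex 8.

Answer: 1 2 3 2 2 1 1 2

Derivation:
p_1 = 4: count[4] becomes 1
p_2 = 3: count[3] becomes 1
p_3 = 3: count[3] becomes 2
p_4 = 5: count[5] becomes 1
p_5 = 2: count[2] becomes 1
p_6 = 8: count[8] becomes 1
Degrees (1 + count): deg[1]=1+0=1, deg[2]=1+1=2, deg[3]=1+2=3, deg[4]=1+1=2, deg[5]=1+1=2, deg[6]=1+0=1, deg[7]=1+0=1, deg[8]=1+1=2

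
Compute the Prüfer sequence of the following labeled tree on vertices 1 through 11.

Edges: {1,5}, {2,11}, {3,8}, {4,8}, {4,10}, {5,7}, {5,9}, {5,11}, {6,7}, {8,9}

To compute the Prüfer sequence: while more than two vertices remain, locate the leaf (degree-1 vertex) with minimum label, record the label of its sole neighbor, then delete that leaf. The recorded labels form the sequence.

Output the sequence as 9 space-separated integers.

Step 1: leaves = {1,2,3,6,10}. Remove smallest leaf 1, emit neighbor 5.
Step 2: leaves = {2,3,6,10}. Remove smallest leaf 2, emit neighbor 11.
Step 3: leaves = {3,6,10,11}. Remove smallest leaf 3, emit neighbor 8.
Step 4: leaves = {6,10,11}. Remove smallest leaf 6, emit neighbor 7.
Step 5: leaves = {7,10,11}. Remove smallest leaf 7, emit neighbor 5.
Step 6: leaves = {10,11}. Remove smallest leaf 10, emit neighbor 4.
Step 7: leaves = {4,11}. Remove smallest leaf 4, emit neighbor 8.
Step 8: leaves = {8,11}. Remove smallest leaf 8, emit neighbor 9.
Step 9: leaves = {9,11}. Remove smallest leaf 9, emit neighbor 5.
Done: 2 vertices remain (5, 11). Sequence = [5 11 8 7 5 4 8 9 5]

Answer: 5 11 8 7 5 4 8 9 5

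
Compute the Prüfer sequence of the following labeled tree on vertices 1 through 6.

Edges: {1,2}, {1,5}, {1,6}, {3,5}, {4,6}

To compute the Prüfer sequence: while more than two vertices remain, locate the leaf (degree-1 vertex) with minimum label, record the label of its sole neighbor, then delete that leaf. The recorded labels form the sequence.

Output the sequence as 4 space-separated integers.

Step 1: leaves = {2,3,4}. Remove smallest leaf 2, emit neighbor 1.
Step 2: leaves = {3,4}. Remove smallest leaf 3, emit neighbor 5.
Step 3: leaves = {4,5}. Remove smallest leaf 4, emit neighbor 6.
Step 4: leaves = {5,6}. Remove smallest leaf 5, emit neighbor 1.
Done: 2 vertices remain (1, 6). Sequence = [1 5 6 1]

Answer: 1 5 6 1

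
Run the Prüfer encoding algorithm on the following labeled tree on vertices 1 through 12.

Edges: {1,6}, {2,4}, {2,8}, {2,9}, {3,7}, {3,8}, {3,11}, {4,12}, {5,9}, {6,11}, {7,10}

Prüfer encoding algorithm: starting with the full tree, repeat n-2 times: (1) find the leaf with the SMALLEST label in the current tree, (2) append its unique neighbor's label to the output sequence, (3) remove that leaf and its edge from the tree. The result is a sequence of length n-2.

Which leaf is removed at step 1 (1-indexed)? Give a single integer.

Answer: 1

Derivation:
Step 1: current leaves = {1,5,10,12}. Remove leaf 1 (neighbor: 6).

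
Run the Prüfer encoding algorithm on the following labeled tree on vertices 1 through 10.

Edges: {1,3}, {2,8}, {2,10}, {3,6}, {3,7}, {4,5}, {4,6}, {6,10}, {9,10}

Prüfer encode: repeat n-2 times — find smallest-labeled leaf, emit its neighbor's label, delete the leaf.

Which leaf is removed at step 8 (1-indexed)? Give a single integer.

Answer: 2

Derivation:
Step 1: current leaves = {1,5,7,8,9}. Remove leaf 1 (neighbor: 3).
Step 2: current leaves = {5,7,8,9}. Remove leaf 5 (neighbor: 4).
Step 3: current leaves = {4,7,8,9}. Remove leaf 4 (neighbor: 6).
Step 4: current leaves = {7,8,9}. Remove leaf 7 (neighbor: 3).
Step 5: current leaves = {3,8,9}. Remove leaf 3 (neighbor: 6).
Step 6: current leaves = {6,8,9}. Remove leaf 6 (neighbor: 10).
Step 7: current leaves = {8,9}. Remove leaf 8 (neighbor: 2).
Step 8: current leaves = {2,9}. Remove leaf 2 (neighbor: 10).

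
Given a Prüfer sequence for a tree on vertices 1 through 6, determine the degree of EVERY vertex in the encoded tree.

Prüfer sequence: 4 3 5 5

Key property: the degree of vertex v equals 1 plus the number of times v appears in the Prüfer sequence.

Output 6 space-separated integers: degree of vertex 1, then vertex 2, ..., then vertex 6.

p_1 = 4: count[4] becomes 1
p_2 = 3: count[3] becomes 1
p_3 = 5: count[5] becomes 1
p_4 = 5: count[5] becomes 2
Degrees (1 + count): deg[1]=1+0=1, deg[2]=1+0=1, deg[3]=1+1=2, deg[4]=1+1=2, deg[5]=1+2=3, deg[6]=1+0=1

Answer: 1 1 2 2 3 1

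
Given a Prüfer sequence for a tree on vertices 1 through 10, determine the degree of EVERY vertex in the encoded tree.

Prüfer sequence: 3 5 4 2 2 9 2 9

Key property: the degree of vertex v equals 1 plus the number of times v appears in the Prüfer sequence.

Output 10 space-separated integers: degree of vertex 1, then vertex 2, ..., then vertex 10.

p_1 = 3: count[3] becomes 1
p_2 = 5: count[5] becomes 1
p_3 = 4: count[4] becomes 1
p_4 = 2: count[2] becomes 1
p_5 = 2: count[2] becomes 2
p_6 = 9: count[9] becomes 1
p_7 = 2: count[2] becomes 3
p_8 = 9: count[9] becomes 2
Degrees (1 + count): deg[1]=1+0=1, deg[2]=1+3=4, deg[3]=1+1=2, deg[4]=1+1=2, deg[5]=1+1=2, deg[6]=1+0=1, deg[7]=1+0=1, deg[8]=1+0=1, deg[9]=1+2=3, deg[10]=1+0=1

Answer: 1 4 2 2 2 1 1 1 3 1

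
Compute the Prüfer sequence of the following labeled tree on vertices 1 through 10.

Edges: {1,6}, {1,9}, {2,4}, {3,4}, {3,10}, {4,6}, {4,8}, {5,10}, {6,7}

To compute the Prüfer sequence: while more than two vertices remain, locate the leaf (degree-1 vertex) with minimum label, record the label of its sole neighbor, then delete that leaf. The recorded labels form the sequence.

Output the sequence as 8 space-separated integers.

Answer: 4 10 6 4 1 6 4 3

Derivation:
Step 1: leaves = {2,5,7,8,9}. Remove smallest leaf 2, emit neighbor 4.
Step 2: leaves = {5,7,8,9}. Remove smallest leaf 5, emit neighbor 10.
Step 3: leaves = {7,8,9,10}. Remove smallest leaf 7, emit neighbor 6.
Step 4: leaves = {8,9,10}. Remove smallest leaf 8, emit neighbor 4.
Step 5: leaves = {9,10}. Remove smallest leaf 9, emit neighbor 1.
Step 6: leaves = {1,10}. Remove smallest leaf 1, emit neighbor 6.
Step 7: leaves = {6,10}. Remove smallest leaf 6, emit neighbor 4.
Step 8: leaves = {4,10}. Remove smallest leaf 4, emit neighbor 3.
Done: 2 vertices remain (3, 10). Sequence = [4 10 6 4 1 6 4 3]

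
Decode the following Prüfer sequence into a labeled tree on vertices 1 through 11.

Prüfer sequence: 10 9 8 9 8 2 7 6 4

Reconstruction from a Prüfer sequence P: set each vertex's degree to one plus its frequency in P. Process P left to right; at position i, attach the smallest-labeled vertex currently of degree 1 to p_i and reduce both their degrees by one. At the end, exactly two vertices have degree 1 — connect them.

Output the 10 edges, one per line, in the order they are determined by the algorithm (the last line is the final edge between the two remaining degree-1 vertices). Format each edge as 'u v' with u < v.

Initial degrees: {1:1, 2:2, 3:1, 4:2, 5:1, 6:2, 7:2, 8:3, 9:3, 10:2, 11:1}
Step 1: smallest deg-1 vertex = 1, p_1 = 10. Add edge {1,10}. Now deg[1]=0, deg[10]=1.
Step 2: smallest deg-1 vertex = 3, p_2 = 9. Add edge {3,9}. Now deg[3]=0, deg[9]=2.
Step 3: smallest deg-1 vertex = 5, p_3 = 8. Add edge {5,8}. Now deg[5]=0, deg[8]=2.
Step 4: smallest deg-1 vertex = 10, p_4 = 9. Add edge {9,10}. Now deg[10]=0, deg[9]=1.
Step 5: smallest deg-1 vertex = 9, p_5 = 8. Add edge {8,9}. Now deg[9]=0, deg[8]=1.
Step 6: smallest deg-1 vertex = 8, p_6 = 2. Add edge {2,8}. Now deg[8]=0, deg[2]=1.
Step 7: smallest deg-1 vertex = 2, p_7 = 7. Add edge {2,7}. Now deg[2]=0, deg[7]=1.
Step 8: smallest deg-1 vertex = 7, p_8 = 6. Add edge {6,7}. Now deg[7]=0, deg[6]=1.
Step 9: smallest deg-1 vertex = 6, p_9 = 4. Add edge {4,6}. Now deg[6]=0, deg[4]=1.
Final: two remaining deg-1 vertices are 4, 11. Add edge {4,11}.

Answer: 1 10
3 9
5 8
9 10
8 9
2 8
2 7
6 7
4 6
4 11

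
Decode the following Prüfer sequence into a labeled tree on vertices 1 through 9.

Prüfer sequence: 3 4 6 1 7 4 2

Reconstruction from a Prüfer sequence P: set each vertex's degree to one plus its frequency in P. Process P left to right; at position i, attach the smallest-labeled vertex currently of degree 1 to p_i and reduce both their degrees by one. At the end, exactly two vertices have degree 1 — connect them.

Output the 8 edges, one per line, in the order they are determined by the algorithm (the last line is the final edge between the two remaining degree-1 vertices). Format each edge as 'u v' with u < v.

Initial degrees: {1:2, 2:2, 3:2, 4:3, 5:1, 6:2, 7:2, 8:1, 9:1}
Step 1: smallest deg-1 vertex = 5, p_1 = 3. Add edge {3,5}. Now deg[5]=0, deg[3]=1.
Step 2: smallest deg-1 vertex = 3, p_2 = 4. Add edge {3,4}. Now deg[3]=0, deg[4]=2.
Step 3: smallest deg-1 vertex = 8, p_3 = 6. Add edge {6,8}. Now deg[8]=0, deg[6]=1.
Step 4: smallest deg-1 vertex = 6, p_4 = 1. Add edge {1,6}. Now deg[6]=0, deg[1]=1.
Step 5: smallest deg-1 vertex = 1, p_5 = 7. Add edge {1,7}. Now deg[1]=0, deg[7]=1.
Step 6: smallest deg-1 vertex = 7, p_6 = 4. Add edge {4,7}. Now deg[7]=0, deg[4]=1.
Step 7: smallest deg-1 vertex = 4, p_7 = 2. Add edge {2,4}. Now deg[4]=0, deg[2]=1.
Final: two remaining deg-1 vertices are 2, 9. Add edge {2,9}.

Answer: 3 5
3 4
6 8
1 6
1 7
4 7
2 4
2 9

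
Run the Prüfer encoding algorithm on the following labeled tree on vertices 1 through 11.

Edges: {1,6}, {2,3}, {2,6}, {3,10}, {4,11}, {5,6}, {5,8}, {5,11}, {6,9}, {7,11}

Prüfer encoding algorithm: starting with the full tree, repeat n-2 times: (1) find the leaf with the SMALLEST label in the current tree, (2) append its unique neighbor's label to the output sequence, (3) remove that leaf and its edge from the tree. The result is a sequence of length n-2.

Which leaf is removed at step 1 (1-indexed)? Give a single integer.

Step 1: current leaves = {1,4,7,8,9,10}. Remove leaf 1 (neighbor: 6).

Answer: 1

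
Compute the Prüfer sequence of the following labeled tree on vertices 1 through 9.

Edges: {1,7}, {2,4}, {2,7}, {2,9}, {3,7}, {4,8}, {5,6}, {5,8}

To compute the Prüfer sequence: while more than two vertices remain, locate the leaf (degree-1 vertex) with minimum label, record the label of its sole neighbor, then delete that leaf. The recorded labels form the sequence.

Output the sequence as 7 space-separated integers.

Answer: 7 7 5 8 2 4 2

Derivation:
Step 1: leaves = {1,3,6,9}. Remove smallest leaf 1, emit neighbor 7.
Step 2: leaves = {3,6,9}. Remove smallest leaf 3, emit neighbor 7.
Step 3: leaves = {6,7,9}. Remove smallest leaf 6, emit neighbor 5.
Step 4: leaves = {5,7,9}. Remove smallest leaf 5, emit neighbor 8.
Step 5: leaves = {7,8,9}. Remove smallest leaf 7, emit neighbor 2.
Step 6: leaves = {8,9}. Remove smallest leaf 8, emit neighbor 4.
Step 7: leaves = {4,9}. Remove smallest leaf 4, emit neighbor 2.
Done: 2 vertices remain (2, 9). Sequence = [7 7 5 8 2 4 2]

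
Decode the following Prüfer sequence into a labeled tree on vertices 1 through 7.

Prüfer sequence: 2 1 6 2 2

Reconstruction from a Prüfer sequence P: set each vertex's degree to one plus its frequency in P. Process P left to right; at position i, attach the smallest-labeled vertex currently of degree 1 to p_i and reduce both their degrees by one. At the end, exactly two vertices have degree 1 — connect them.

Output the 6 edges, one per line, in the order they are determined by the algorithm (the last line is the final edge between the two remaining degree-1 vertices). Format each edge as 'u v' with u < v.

Initial degrees: {1:2, 2:4, 3:1, 4:1, 5:1, 6:2, 7:1}
Step 1: smallest deg-1 vertex = 3, p_1 = 2. Add edge {2,3}. Now deg[3]=0, deg[2]=3.
Step 2: smallest deg-1 vertex = 4, p_2 = 1. Add edge {1,4}. Now deg[4]=0, deg[1]=1.
Step 3: smallest deg-1 vertex = 1, p_3 = 6. Add edge {1,6}. Now deg[1]=0, deg[6]=1.
Step 4: smallest deg-1 vertex = 5, p_4 = 2. Add edge {2,5}. Now deg[5]=0, deg[2]=2.
Step 5: smallest deg-1 vertex = 6, p_5 = 2. Add edge {2,6}. Now deg[6]=0, deg[2]=1.
Final: two remaining deg-1 vertices are 2, 7. Add edge {2,7}.

Answer: 2 3
1 4
1 6
2 5
2 6
2 7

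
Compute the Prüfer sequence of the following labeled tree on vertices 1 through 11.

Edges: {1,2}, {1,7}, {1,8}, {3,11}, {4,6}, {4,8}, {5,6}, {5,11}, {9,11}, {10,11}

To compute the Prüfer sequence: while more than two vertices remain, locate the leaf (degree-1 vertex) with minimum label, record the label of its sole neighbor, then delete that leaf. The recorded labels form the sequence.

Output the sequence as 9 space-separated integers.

Step 1: leaves = {2,3,7,9,10}. Remove smallest leaf 2, emit neighbor 1.
Step 2: leaves = {3,7,9,10}. Remove smallest leaf 3, emit neighbor 11.
Step 3: leaves = {7,9,10}. Remove smallest leaf 7, emit neighbor 1.
Step 4: leaves = {1,9,10}. Remove smallest leaf 1, emit neighbor 8.
Step 5: leaves = {8,9,10}. Remove smallest leaf 8, emit neighbor 4.
Step 6: leaves = {4,9,10}. Remove smallest leaf 4, emit neighbor 6.
Step 7: leaves = {6,9,10}. Remove smallest leaf 6, emit neighbor 5.
Step 8: leaves = {5,9,10}. Remove smallest leaf 5, emit neighbor 11.
Step 9: leaves = {9,10}. Remove smallest leaf 9, emit neighbor 11.
Done: 2 vertices remain (10, 11). Sequence = [1 11 1 8 4 6 5 11 11]

Answer: 1 11 1 8 4 6 5 11 11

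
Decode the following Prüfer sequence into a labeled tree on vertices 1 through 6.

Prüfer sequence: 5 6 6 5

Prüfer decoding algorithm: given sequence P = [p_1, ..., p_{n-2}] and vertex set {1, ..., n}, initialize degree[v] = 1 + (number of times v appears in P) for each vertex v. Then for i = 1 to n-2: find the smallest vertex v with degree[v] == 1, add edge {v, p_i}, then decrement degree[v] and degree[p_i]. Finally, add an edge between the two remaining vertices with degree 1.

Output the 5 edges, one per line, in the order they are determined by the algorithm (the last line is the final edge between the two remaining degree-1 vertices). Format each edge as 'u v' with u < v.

Answer: 1 5
2 6
3 6
4 5
5 6

Derivation:
Initial degrees: {1:1, 2:1, 3:1, 4:1, 5:3, 6:3}
Step 1: smallest deg-1 vertex = 1, p_1 = 5. Add edge {1,5}. Now deg[1]=0, deg[5]=2.
Step 2: smallest deg-1 vertex = 2, p_2 = 6. Add edge {2,6}. Now deg[2]=0, deg[6]=2.
Step 3: smallest deg-1 vertex = 3, p_3 = 6. Add edge {3,6}. Now deg[3]=0, deg[6]=1.
Step 4: smallest deg-1 vertex = 4, p_4 = 5. Add edge {4,5}. Now deg[4]=0, deg[5]=1.
Final: two remaining deg-1 vertices are 5, 6. Add edge {5,6}.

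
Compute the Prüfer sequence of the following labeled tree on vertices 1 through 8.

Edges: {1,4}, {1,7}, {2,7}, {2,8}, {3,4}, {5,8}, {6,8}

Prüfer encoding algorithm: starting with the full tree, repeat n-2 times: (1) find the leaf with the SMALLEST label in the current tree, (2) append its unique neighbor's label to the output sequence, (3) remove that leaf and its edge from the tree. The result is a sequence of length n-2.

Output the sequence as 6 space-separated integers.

Step 1: leaves = {3,5,6}. Remove smallest leaf 3, emit neighbor 4.
Step 2: leaves = {4,5,6}. Remove smallest leaf 4, emit neighbor 1.
Step 3: leaves = {1,5,6}. Remove smallest leaf 1, emit neighbor 7.
Step 4: leaves = {5,6,7}. Remove smallest leaf 5, emit neighbor 8.
Step 5: leaves = {6,7}. Remove smallest leaf 6, emit neighbor 8.
Step 6: leaves = {7,8}. Remove smallest leaf 7, emit neighbor 2.
Done: 2 vertices remain (2, 8). Sequence = [4 1 7 8 8 2]

Answer: 4 1 7 8 8 2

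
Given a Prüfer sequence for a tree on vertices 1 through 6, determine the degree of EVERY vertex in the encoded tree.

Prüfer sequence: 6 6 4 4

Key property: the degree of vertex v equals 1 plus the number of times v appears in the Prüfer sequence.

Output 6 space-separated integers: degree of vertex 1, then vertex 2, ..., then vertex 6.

Answer: 1 1 1 3 1 3

Derivation:
p_1 = 6: count[6] becomes 1
p_2 = 6: count[6] becomes 2
p_3 = 4: count[4] becomes 1
p_4 = 4: count[4] becomes 2
Degrees (1 + count): deg[1]=1+0=1, deg[2]=1+0=1, deg[3]=1+0=1, deg[4]=1+2=3, deg[5]=1+0=1, deg[6]=1+2=3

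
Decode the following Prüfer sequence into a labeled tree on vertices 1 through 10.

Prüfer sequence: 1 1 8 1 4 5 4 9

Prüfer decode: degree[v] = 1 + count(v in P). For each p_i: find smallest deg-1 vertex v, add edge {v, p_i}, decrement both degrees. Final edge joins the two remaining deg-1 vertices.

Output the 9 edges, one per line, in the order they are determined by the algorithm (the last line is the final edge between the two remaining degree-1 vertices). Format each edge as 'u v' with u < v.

Initial degrees: {1:4, 2:1, 3:1, 4:3, 5:2, 6:1, 7:1, 8:2, 9:2, 10:1}
Step 1: smallest deg-1 vertex = 2, p_1 = 1. Add edge {1,2}. Now deg[2]=0, deg[1]=3.
Step 2: smallest deg-1 vertex = 3, p_2 = 1. Add edge {1,3}. Now deg[3]=0, deg[1]=2.
Step 3: smallest deg-1 vertex = 6, p_3 = 8. Add edge {6,8}. Now deg[6]=0, deg[8]=1.
Step 4: smallest deg-1 vertex = 7, p_4 = 1. Add edge {1,7}. Now deg[7]=0, deg[1]=1.
Step 5: smallest deg-1 vertex = 1, p_5 = 4. Add edge {1,4}. Now deg[1]=0, deg[4]=2.
Step 6: smallest deg-1 vertex = 8, p_6 = 5. Add edge {5,8}. Now deg[8]=0, deg[5]=1.
Step 7: smallest deg-1 vertex = 5, p_7 = 4. Add edge {4,5}. Now deg[5]=0, deg[4]=1.
Step 8: smallest deg-1 vertex = 4, p_8 = 9. Add edge {4,9}. Now deg[4]=0, deg[9]=1.
Final: two remaining deg-1 vertices are 9, 10. Add edge {9,10}.

Answer: 1 2
1 3
6 8
1 7
1 4
5 8
4 5
4 9
9 10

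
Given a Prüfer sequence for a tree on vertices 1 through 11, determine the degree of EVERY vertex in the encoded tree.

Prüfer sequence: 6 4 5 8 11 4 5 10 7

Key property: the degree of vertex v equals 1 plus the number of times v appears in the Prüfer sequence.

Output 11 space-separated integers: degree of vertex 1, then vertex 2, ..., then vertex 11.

p_1 = 6: count[6] becomes 1
p_2 = 4: count[4] becomes 1
p_3 = 5: count[5] becomes 1
p_4 = 8: count[8] becomes 1
p_5 = 11: count[11] becomes 1
p_6 = 4: count[4] becomes 2
p_7 = 5: count[5] becomes 2
p_8 = 10: count[10] becomes 1
p_9 = 7: count[7] becomes 1
Degrees (1 + count): deg[1]=1+0=1, deg[2]=1+0=1, deg[3]=1+0=1, deg[4]=1+2=3, deg[5]=1+2=3, deg[6]=1+1=2, deg[7]=1+1=2, deg[8]=1+1=2, deg[9]=1+0=1, deg[10]=1+1=2, deg[11]=1+1=2

Answer: 1 1 1 3 3 2 2 2 1 2 2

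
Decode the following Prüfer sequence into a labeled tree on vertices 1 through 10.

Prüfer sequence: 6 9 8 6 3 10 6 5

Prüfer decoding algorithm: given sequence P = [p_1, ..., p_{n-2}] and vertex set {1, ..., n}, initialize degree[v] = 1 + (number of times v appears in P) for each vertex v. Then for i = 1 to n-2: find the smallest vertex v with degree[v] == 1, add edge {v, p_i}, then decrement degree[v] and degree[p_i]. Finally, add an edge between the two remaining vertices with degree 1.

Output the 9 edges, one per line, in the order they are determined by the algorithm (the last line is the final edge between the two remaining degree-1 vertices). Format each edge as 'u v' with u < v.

Answer: 1 6
2 9
4 8
6 7
3 8
3 10
6 9
5 6
5 10

Derivation:
Initial degrees: {1:1, 2:1, 3:2, 4:1, 5:2, 6:4, 7:1, 8:2, 9:2, 10:2}
Step 1: smallest deg-1 vertex = 1, p_1 = 6. Add edge {1,6}. Now deg[1]=0, deg[6]=3.
Step 2: smallest deg-1 vertex = 2, p_2 = 9. Add edge {2,9}. Now deg[2]=0, deg[9]=1.
Step 3: smallest deg-1 vertex = 4, p_3 = 8. Add edge {4,8}. Now deg[4]=0, deg[8]=1.
Step 4: smallest deg-1 vertex = 7, p_4 = 6. Add edge {6,7}. Now deg[7]=0, deg[6]=2.
Step 5: smallest deg-1 vertex = 8, p_5 = 3. Add edge {3,8}. Now deg[8]=0, deg[3]=1.
Step 6: smallest deg-1 vertex = 3, p_6 = 10. Add edge {3,10}. Now deg[3]=0, deg[10]=1.
Step 7: smallest deg-1 vertex = 9, p_7 = 6. Add edge {6,9}. Now deg[9]=0, deg[6]=1.
Step 8: smallest deg-1 vertex = 6, p_8 = 5. Add edge {5,6}. Now deg[6]=0, deg[5]=1.
Final: two remaining deg-1 vertices are 5, 10. Add edge {5,10}.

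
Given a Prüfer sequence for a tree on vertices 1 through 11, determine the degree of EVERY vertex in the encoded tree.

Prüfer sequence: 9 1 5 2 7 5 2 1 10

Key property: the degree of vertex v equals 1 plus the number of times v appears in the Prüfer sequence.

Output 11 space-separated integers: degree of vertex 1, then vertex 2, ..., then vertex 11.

Answer: 3 3 1 1 3 1 2 1 2 2 1

Derivation:
p_1 = 9: count[9] becomes 1
p_2 = 1: count[1] becomes 1
p_3 = 5: count[5] becomes 1
p_4 = 2: count[2] becomes 1
p_5 = 7: count[7] becomes 1
p_6 = 5: count[5] becomes 2
p_7 = 2: count[2] becomes 2
p_8 = 1: count[1] becomes 2
p_9 = 10: count[10] becomes 1
Degrees (1 + count): deg[1]=1+2=3, deg[2]=1+2=3, deg[3]=1+0=1, deg[4]=1+0=1, deg[5]=1+2=3, deg[6]=1+0=1, deg[7]=1+1=2, deg[8]=1+0=1, deg[9]=1+1=2, deg[10]=1+1=2, deg[11]=1+0=1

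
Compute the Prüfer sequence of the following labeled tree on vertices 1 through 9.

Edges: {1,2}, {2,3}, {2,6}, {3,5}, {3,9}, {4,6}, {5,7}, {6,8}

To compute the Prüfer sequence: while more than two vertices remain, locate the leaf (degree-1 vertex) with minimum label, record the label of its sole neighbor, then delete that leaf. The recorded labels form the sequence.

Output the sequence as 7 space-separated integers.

Answer: 2 6 5 3 6 2 3

Derivation:
Step 1: leaves = {1,4,7,8,9}. Remove smallest leaf 1, emit neighbor 2.
Step 2: leaves = {4,7,8,9}. Remove smallest leaf 4, emit neighbor 6.
Step 3: leaves = {7,8,9}. Remove smallest leaf 7, emit neighbor 5.
Step 4: leaves = {5,8,9}. Remove smallest leaf 5, emit neighbor 3.
Step 5: leaves = {8,9}. Remove smallest leaf 8, emit neighbor 6.
Step 6: leaves = {6,9}. Remove smallest leaf 6, emit neighbor 2.
Step 7: leaves = {2,9}. Remove smallest leaf 2, emit neighbor 3.
Done: 2 vertices remain (3, 9). Sequence = [2 6 5 3 6 2 3]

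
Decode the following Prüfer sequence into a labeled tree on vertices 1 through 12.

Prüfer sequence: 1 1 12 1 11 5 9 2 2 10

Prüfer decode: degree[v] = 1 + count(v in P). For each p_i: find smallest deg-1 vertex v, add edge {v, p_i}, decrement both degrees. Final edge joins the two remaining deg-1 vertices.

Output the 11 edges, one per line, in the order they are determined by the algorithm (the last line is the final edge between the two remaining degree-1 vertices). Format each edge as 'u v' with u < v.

Answer: 1 3
1 4
6 12
1 7
1 11
5 8
5 9
2 9
2 11
2 10
10 12

Derivation:
Initial degrees: {1:4, 2:3, 3:1, 4:1, 5:2, 6:1, 7:1, 8:1, 9:2, 10:2, 11:2, 12:2}
Step 1: smallest deg-1 vertex = 3, p_1 = 1. Add edge {1,3}. Now deg[3]=0, deg[1]=3.
Step 2: smallest deg-1 vertex = 4, p_2 = 1. Add edge {1,4}. Now deg[4]=0, deg[1]=2.
Step 3: smallest deg-1 vertex = 6, p_3 = 12. Add edge {6,12}. Now deg[6]=0, deg[12]=1.
Step 4: smallest deg-1 vertex = 7, p_4 = 1. Add edge {1,7}. Now deg[7]=0, deg[1]=1.
Step 5: smallest deg-1 vertex = 1, p_5 = 11. Add edge {1,11}. Now deg[1]=0, deg[11]=1.
Step 6: smallest deg-1 vertex = 8, p_6 = 5. Add edge {5,8}. Now deg[8]=0, deg[5]=1.
Step 7: smallest deg-1 vertex = 5, p_7 = 9. Add edge {5,9}. Now deg[5]=0, deg[9]=1.
Step 8: smallest deg-1 vertex = 9, p_8 = 2. Add edge {2,9}. Now deg[9]=0, deg[2]=2.
Step 9: smallest deg-1 vertex = 11, p_9 = 2. Add edge {2,11}. Now deg[11]=0, deg[2]=1.
Step 10: smallest deg-1 vertex = 2, p_10 = 10. Add edge {2,10}. Now deg[2]=0, deg[10]=1.
Final: two remaining deg-1 vertices are 10, 12. Add edge {10,12}.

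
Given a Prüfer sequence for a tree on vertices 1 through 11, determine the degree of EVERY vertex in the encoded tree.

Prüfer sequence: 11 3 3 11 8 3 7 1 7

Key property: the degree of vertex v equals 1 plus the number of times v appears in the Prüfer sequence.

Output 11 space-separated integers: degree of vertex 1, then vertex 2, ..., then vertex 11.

Answer: 2 1 4 1 1 1 3 2 1 1 3

Derivation:
p_1 = 11: count[11] becomes 1
p_2 = 3: count[3] becomes 1
p_3 = 3: count[3] becomes 2
p_4 = 11: count[11] becomes 2
p_5 = 8: count[8] becomes 1
p_6 = 3: count[3] becomes 3
p_7 = 7: count[7] becomes 1
p_8 = 1: count[1] becomes 1
p_9 = 7: count[7] becomes 2
Degrees (1 + count): deg[1]=1+1=2, deg[2]=1+0=1, deg[3]=1+3=4, deg[4]=1+0=1, deg[5]=1+0=1, deg[6]=1+0=1, deg[7]=1+2=3, deg[8]=1+1=2, deg[9]=1+0=1, deg[10]=1+0=1, deg[11]=1+2=3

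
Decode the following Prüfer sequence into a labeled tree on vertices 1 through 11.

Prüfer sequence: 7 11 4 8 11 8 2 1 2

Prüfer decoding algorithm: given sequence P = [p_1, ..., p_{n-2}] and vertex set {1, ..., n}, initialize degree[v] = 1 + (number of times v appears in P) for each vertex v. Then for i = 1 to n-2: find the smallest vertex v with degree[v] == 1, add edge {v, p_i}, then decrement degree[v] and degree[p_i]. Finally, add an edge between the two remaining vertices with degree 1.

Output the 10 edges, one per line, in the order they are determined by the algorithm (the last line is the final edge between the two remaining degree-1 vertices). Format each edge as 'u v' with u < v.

Initial degrees: {1:2, 2:3, 3:1, 4:2, 5:1, 6:1, 7:2, 8:3, 9:1, 10:1, 11:3}
Step 1: smallest deg-1 vertex = 3, p_1 = 7. Add edge {3,7}. Now deg[3]=0, deg[7]=1.
Step 2: smallest deg-1 vertex = 5, p_2 = 11. Add edge {5,11}. Now deg[5]=0, deg[11]=2.
Step 3: smallest deg-1 vertex = 6, p_3 = 4. Add edge {4,6}. Now deg[6]=0, deg[4]=1.
Step 4: smallest deg-1 vertex = 4, p_4 = 8. Add edge {4,8}. Now deg[4]=0, deg[8]=2.
Step 5: smallest deg-1 vertex = 7, p_5 = 11. Add edge {7,11}. Now deg[7]=0, deg[11]=1.
Step 6: smallest deg-1 vertex = 9, p_6 = 8. Add edge {8,9}. Now deg[9]=0, deg[8]=1.
Step 7: smallest deg-1 vertex = 8, p_7 = 2. Add edge {2,8}. Now deg[8]=0, deg[2]=2.
Step 8: smallest deg-1 vertex = 10, p_8 = 1. Add edge {1,10}. Now deg[10]=0, deg[1]=1.
Step 9: smallest deg-1 vertex = 1, p_9 = 2. Add edge {1,2}. Now deg[1]=0, deg[2]=1.
Final: two remaining deg-1 vertices are 2, 11. Add edge {2,11}.

Answer: 3 7
5 11
4 6
4 8
7 11
8 9
2 8
1 10
1 2
2 11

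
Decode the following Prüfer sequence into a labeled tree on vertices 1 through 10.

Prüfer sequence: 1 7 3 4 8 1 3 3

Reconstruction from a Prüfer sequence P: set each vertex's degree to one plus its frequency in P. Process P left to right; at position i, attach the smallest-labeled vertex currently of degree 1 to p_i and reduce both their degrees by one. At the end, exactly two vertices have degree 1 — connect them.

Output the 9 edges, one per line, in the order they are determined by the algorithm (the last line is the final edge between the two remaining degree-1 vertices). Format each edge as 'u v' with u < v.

Initial degrees: {1:3, 2:1, 3:4, 4:2, 5:1, 6:1, 7:2, 8:2, 9:1, 10:1}
Step 1: smallest deg-1 vertex = 2, p_1 = 1. Add edge {1,2}. Now deg[2]=0, deg[1]=2.
Step 2: smallest deg-1 vertex = 5, p_2 = 7. Add edge {5,7}. Now deg[5]=0, deg[7]=1.
Step 3: smallest deg-1 vertex = 6, p_3 = 3. Add edge {3,6}. Now deg[6]=0, deg[3]=3.
Step 4: smallest deg-1 vertex = 7, p_4 = 4. Add edge {4,7}. Now deg[7]=0, deg[4]=1.
Step 5: smallest deg-1 vertex = 4, p_5 = 8. Add edge {4,8}. Now deg[4]=0, deg[8]=1.
Step 6: smallest deg-1 vertex = 8, p_6 = 1. Add edge {1,8}. Now deg[8]=0, deg[1]=1.
Step 7: smallest deg-1 vertex = 1, p_7 = 3. Add edge {1,3}. Now deg[1]=0, deg[3]=2.
Step 8: smallest deg-1 vertex = 9, p_8 = 3. Add edge {3,9}. Now deg[9]=0, deg[3]=1.
Final: two remaining deg-1 vertices are 3, 10. Add edge {3,10}.

Answer: 1 2
5 7
3 6
4 7
4 8
1 8
1 3
3 9
3 10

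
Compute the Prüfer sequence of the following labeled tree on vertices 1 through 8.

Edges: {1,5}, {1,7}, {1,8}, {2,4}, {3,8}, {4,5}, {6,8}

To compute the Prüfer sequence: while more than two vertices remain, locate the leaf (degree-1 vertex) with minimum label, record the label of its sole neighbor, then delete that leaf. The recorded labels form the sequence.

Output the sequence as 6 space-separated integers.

Step 1: leaves = {2,3,6,7}. Remove smallest leaf 2, emit neighbor 4.
Step 2: leaves = {3,4,6,7}. Remove smallest leaf 3, emit neighbor 8.
Step 3: leaves = {4,6,7}. Remove smallest leaf 4, emit neighbor 5.
Step 4: leaves = {5,6,7}. Remove smallest leaf 5, emit neighbor 1.
Step 5: leaves = {6,7}. Remove smallest leaf 6, emit neighbor 8.
Step 6: leaves = {7,8}. Remove smallest leaf 7, emit neighbor 1.
Done: 2 vertices remain (1, 8). Sequence = [4 8 5 1 8 1]

Answer: 4 8 5 1 8 1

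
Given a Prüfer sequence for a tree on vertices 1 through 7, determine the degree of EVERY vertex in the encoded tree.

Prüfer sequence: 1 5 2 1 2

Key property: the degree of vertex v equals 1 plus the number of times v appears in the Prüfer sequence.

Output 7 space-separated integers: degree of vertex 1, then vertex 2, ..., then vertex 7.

Answer: 3 3 1 1 2 1 1

Derivation:
p_1 = 1: count[1] becomes 1
p_2 = 5: count[5] becomes 1
p_3 = 2: count[2] becomes 1
p_4 = 1: count[1] becomes 2
p_5 = 2: count[2] becomes 2
Degrees (1 + count): deg[1]=1+2=3, deg[2]=1+2=3, deg[3]=1+0=1, deg[4]=1+0=1, deg[5]=1+1=2, deg[6]=1+0=1, deg[7]=1+0=1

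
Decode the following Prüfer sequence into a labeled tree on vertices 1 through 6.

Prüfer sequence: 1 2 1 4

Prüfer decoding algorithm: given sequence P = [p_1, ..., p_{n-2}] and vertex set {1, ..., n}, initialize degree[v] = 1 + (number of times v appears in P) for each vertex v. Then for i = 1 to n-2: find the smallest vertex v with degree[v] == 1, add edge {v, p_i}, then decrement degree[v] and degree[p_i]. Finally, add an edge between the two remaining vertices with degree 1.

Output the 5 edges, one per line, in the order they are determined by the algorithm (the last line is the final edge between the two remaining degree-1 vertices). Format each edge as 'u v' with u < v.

Initial degrees: {1:3, 2:2, 3:1, 4:2, 5:1, 6:1}
Step 1: smallest deg-1 vertex = 3, p_1 = 1. Add edge {1,3}. Now deg[3]=0, deg[1]=2.
Step 2: smallest deg-1 vertex = 5, p_2 = 2. Add edge {2,5}. Now deg[5]=0, deg[2]=1.
Step 3: smallest deg-1 vertex = 2, p_3 = 1. Add edge {1,2}. Now deg[2]=0, deg[1]=1.
Step 4: smallest deg-1 vertex = 1, p_4 = 4. Add edge {1,4}. Now deg[1]=0, deg[4]=1.
Final: two remaining deg-1 vertices are 4, 6. Add edge {4,6}.

Answer: 1 3
2 5
1 2
1 4
4 6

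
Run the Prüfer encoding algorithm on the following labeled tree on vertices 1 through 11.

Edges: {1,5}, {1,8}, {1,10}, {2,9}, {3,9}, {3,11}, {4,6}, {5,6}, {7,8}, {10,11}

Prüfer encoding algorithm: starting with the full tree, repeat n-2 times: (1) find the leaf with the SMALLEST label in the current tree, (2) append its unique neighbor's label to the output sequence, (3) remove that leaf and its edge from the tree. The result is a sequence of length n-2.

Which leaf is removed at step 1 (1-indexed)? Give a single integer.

Step 1: current leaves = {2,4,7}. Remove leaf 2 (neighbor: 9).

Answer: 2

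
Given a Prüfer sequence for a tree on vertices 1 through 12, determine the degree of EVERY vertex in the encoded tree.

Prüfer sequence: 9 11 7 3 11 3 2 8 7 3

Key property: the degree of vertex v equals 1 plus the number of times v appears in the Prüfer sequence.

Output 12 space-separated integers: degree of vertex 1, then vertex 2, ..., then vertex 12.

p_1 = 9: count[9] becomes 1
p_2 = 11: count[11] becomes 1
p_3 = 7: count[7] becomes 1
p_4 = 3: count[3] becomes 1
p_5 = 11: count[11] becomes 2
p_6 = 3: count[3] becomes 2
p_7 = 2: count[2] becomes 1
p_8 = 8: count[8] becomes 1
p_9 = 7: count[7] becomes 2
p_10 = 3: count[3] becomes 3
Degrees (1 + count): deg[1]=1+0=1, deg[2]=1+1=2, deg[3]=1+3=4, deg[4]=1+0=1, deg[5]=1+0=1, deg[6]=1+0=1, deg[7]=1+2=3, deg[8]=1+1=2, deg[9]=1+1=2, deg[10]=1+0=1, deg[11]=1+2=3, deg[12]=1+0=1

Answer: 1 2 4 1 1 1 3 2 2 1 3 1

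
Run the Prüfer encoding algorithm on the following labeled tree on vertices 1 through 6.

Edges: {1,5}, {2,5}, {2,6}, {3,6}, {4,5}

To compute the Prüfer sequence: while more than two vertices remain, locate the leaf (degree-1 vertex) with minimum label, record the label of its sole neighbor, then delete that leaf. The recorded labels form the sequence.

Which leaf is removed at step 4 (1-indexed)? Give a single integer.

Step 1: current leaves = {1,3,4}. Remove leaf 1 (neighbor: 5).
Step 2: current leaves = {3,4}. Remove leaf 3 (neighbor: 6).
Step 3: current leaves = {4,6}. Remove leaf 4 (neighbor: 5).
Step 4: current leaves = {5,6}. Remove leaf 5 (neighbor: 2).

Answer: 5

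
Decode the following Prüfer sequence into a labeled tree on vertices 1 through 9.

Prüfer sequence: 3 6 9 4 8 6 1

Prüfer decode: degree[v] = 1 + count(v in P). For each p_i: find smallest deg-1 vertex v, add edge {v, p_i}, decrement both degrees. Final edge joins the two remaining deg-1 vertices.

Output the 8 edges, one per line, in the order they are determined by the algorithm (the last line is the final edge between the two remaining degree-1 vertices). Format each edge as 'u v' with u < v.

Initial degrees: {1:2, 2:1, 3:2, 4:2, 5:1, 6:3, 7:1, 8:2, 9:2}
Step 1: smallest deg-1 vertex = 2, p_1 = 3. Add edge {2,3}. Now deg[2]=0, deg[3]=1.
Step 2: smallest deg-1 vertex = 3, p_2 = 6. Add edge {3,6}. Now deg[3]=0, deg[6]=2.
Step 3: smallest deg-1 vertex = 5, p_3 = 9. Add edge {5,9}. Now deg[5]=0, deg[9]=1.
Step 4: smallest deg-1 vertex = 7, p_4 = 4. Add edge {4,7}. Now deg[7]=0, deg[4]=1.
Step 5: smallest deg-1 vertex = 4, p_5 = 8. Add edge {4,8}. Now deg[4]=0, deg[8]=1.
Step 6: smallest deg-1 vertex = 8, p_6 = 6. Add edge {6,8}. Now deg[8]=0, deg[6]=1.
Step 7: smallest deg-1 vertex = 6, p_7 = 1. Add edge {1,6}. Now deg[6]=0, deg[1]=1.
Final: two remaining deg-1 vertices are 1, 9. Add edge {1,9}.

Answer: 2 3
3 6
5 9
4 7
4 8
6 8
1 6
1 9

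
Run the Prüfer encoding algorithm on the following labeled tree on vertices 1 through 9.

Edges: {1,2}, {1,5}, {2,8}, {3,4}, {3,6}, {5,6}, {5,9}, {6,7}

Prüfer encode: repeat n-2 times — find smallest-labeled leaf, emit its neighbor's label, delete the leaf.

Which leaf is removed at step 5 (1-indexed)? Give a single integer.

Answer: 8

Derivation:
Step 1: current leaves = {4,7,8,9}. Remove leaf 4 (neighbor: 3).
Step 2: current leaves = {3,7,8,9}. Remove leaf 3 (neighbor: 6).
Step 3: current leaves = {7,8,9}. Remove leaf 7 (neighbor: 6).
Step 4: current leaves = {6,8,9}. Remove leaf 6 (neighbor: 5).
Step 5: current leaves = {8,9}. Remove leaf 8 (neighbor: 2).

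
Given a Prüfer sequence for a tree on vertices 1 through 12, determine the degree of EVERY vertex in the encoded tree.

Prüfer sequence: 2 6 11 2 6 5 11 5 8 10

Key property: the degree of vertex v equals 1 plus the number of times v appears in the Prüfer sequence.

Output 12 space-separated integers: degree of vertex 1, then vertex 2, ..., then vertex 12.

Answer: 1 3 1 1 3 3 1 2 1 2 3 1

Derivation:
p_1 = 2: count[2] becomes 1
p_2 = 6: count[6] becomes 1
p_3 = 11: count[11] becomes 1
p_4 = 2: count[2] becomes 2
p_5 = 6: count[6] becomes 2
p_6 = 5: count[5] becomes 1
p_7 = 11: count[11] becomes 2
p_8 = 5: count[5] becomes 2
p_9 = 8: count[8] becomes 1
p_10 = 10: count[10] becomes 1
Degrees (1 + count): deg[1]=1+0=1, deg[2]=1+2=3, deg[3]=1+0=1, deg[4]=1+0=1, deg[5]=1+2=3, deg[6]=1+2=3, deg[7]=1+0=1, deg[8]=1+1=2, deg[9]=1+0=1, deg[10]=1+1=2, deg[11]=1+2=3, deg[12]=1+0=1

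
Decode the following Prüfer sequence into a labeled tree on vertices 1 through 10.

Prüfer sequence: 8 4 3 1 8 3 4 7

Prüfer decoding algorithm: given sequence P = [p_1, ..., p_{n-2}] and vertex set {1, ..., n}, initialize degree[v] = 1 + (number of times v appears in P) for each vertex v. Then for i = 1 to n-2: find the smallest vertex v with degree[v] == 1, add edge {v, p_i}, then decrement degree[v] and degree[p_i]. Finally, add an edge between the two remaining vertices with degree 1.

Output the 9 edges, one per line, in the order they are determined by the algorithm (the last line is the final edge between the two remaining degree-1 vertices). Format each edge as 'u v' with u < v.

Initial degrees: {1:2, 2:1, 3:3, 4:3, 5:1, 6:1, 7:2, 8:3, 9:1, 10:1}
Step 1: smallest deg-1 vertex = 2, p_1 = 8. Add edge {2,8}. Now deg[2]=0, deg[8]=2.
Step 2: smallest deg-1 vertex = 5, p_2 = 4. Add edge {4,5}. Now deg[5]=0, deg[4]=2.
Step 3: smallest deg-1 vertex = 6, p_3 = 3. Add edge {3,6}. Now deg[6]=0, deg[3]=2.
Step 4: smallest deg-1 vertex = 9, p_4 = 1. Add edge {1,9}. Now deg[9]=0, deg[1]=1.
Step 5: smallest deg-1 vertex = 1, p_5 = 8. Add edge {1,8}. Now deg[1]=0, deg[8]=1.
Step 6: smallest deg-1 vertex = 8, p_6 = 3. Add edge {3,8}. Now deg[8]=0, deg[3]=1.
Step 7: smallest deg-1 vertex = 3, p_7 = 4. Add edge {3,4}. Now deg[3]=0, deg[4]=1.
Step 8: smallest deg-1 vertex = 4, p_8 = 7. Add edge {4,7}. Now deg[4]=0, deg[7]=1.
Final: two remaining deg-1 vertices are 7, 10. Add edge {7,10}.

Answer: 2 8
4 5
3 6
1 9
1 8
3 8
3 4
4 7
7 10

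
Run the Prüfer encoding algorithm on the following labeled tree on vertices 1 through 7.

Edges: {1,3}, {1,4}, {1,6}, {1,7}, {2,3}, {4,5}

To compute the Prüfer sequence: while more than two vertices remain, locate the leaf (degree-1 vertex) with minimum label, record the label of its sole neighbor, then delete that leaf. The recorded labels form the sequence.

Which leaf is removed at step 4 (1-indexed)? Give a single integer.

Step 1: current leaves = {2,5,6,7}. Remove leaf 2 (neighbor: 3).
Step 2: current leaves = {3,5,6,7}. Remove leaf 3 (neighbor: 1).
Step 3: current leaves = {5,6,7}. Remove leaf 5 (neighbor: 4).
Step 4: current leaves = {4,6,7}. Remove leaf 4 (neighbor: 1).

Answer: 4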